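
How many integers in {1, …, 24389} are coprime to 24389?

Factor: 24389 = 29^3.
φ(24389) = 29^2·(29−1) = 23548.

23548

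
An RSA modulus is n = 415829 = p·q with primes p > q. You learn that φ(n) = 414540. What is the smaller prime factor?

φ(n) = (p−1)(q−1) = n − (p+q) + 1, so p + q = 415829 − 414540 + 1 = 1290.
p and q are the roots of t² − 1290t + 415829 = 0.
Discriminant: 1290² − 4·415829 = 1664100 − 1663316 = 784; √784 = 28.
q = (1290 − 28)/2 = 631, p = (1290 + 28)/2 = 659.
Check: 631 · 659 = 415829.

631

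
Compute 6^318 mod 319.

6^1 ≡ 6 (mod 319)
6^2 ≡ 6^2 = 36 ≡ 36 (mod 319)
6^4 ≡ 36^2 = 1296 ≡ 20 (mod 319)
6^8 ≡ 20^2 = 400 ≡ 81 (mod 319)
6^16 ≡ 81^2 = 6561 ≡ 181 (mod 319)
6^32 ≡ 181^2 = 32761 ≡ 223 (mod 319)
6^64 ≡ 223^2 = 49729 ≡ 284 (mod 319)
6^128 ≡ 284^2 = 80656 ≡ 268 (mod 319)
6^256 ≡ 268^2 = 71824 ≡ 49 (mod 319)
318 = 256 + 32 + 16 + 8 + 4 + 2 in binary powers of 2.
So 6^318 ≡ 49 · 223 · 181 · 81 · 20 · 36 ≡ 103 (mod 319).
Since 103 ≠ 1, base 6 is a Fermat witness: 319 is composite.

103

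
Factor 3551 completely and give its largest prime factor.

3551 = 53 · 67
67 is prime.
So 3551 = 53 · 67; the largest prime factor is 67.

67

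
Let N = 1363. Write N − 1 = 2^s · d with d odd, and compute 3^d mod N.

108

1363 − 1 = 1362 = 2^1 · 681, so d = 681.
3^1 ≡ 3 (mod 1363)
3^2 ≡ 3^2 = 9 ≡ 9 (mod 1363)
3^4 ≡ 9^2 = 81 ≡ 81 (mod 1363)
3^8 ≡ 81^2 = 6561 ≡ 1109 (mod 1363)
3^16 ≡ 1109^2 = 1229881 ≡ 455 (mod 1363)
3^32 ≡ 455^2 = 207025 ≡ 1212 (mod 1363)
3^64 ≡ 1212^2 = 1468944 ≡ 993 (mod 1363)
3^128 ≡ 993^2 = 986049 ≡ 600 (mod 1363)
3^256 ≡ 600^2 = 360000 ≡ 168 (mod 1363)
3^512 ≡ 168^2 = 28224 ≡ 964 (mod 1363)
681 = 512 + 128 + 32 + 8 + 1 in binary powers of 2.
So 3^681 ≡ 964 · 600 · 1212 · 1109 · 3 ≡ 108 (mod 1363).
Squaring chain: 108; never reaches −1, so base 3 is a Miller–Rabin witness that 1363 is composite.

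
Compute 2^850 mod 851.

2^1 ≡ 2 (mod 851)
2^2 ≡ 2^2 = 4 ≡ 4 (mod 851)
2^4 ≡ 4^2 = 16 ≡ 16 (mod 851)
2^8 ≡ 16^2 = 256 ≡ 256 (mod 851)
2^16 ≡ 256^2 = 65536 ≡ 9 (mod 851)
2^32 ≡ 9^2 = 81 ≡ 81 (mod 851)
2^64 ≡ 81^2 = 6561 ≡ 604 (mod 851)
2^128 ≡ 604^2 = 364816 ≡ 588 (mod 851)
2^256 ≡ 588^2 = 345744 ≡ 238 (mod 851)
2^512 ≡ 238^2 = 56644 ≡ 478 (mod 851)
850 = 512 + 256 + 64 + 16 + 2 in binary powers of 2.
So 2^850 ≡ 478 · 238 · 604 · 9 · 4 ≡ 169 (mod 851).
Since 169 ≠ 1, base 2 is a Fermat witness: 851 is composite.

169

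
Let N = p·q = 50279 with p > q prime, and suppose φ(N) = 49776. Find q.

137

φ(n) = (p−1)(q−1) = n − (p+q) + 1, so p + q = 50279 − 49776 + 1 = 504.
p and q are the roots of t² − 504t + 50279 = 0.
Discriminant: 504² − 4·50279 = 254016 − 201116 = 52900; √52900 = 230.
q = (504 − 230)/2 = 137, p = (504 + 230)/2 = 367.
Check: 137 · 367 = 50279.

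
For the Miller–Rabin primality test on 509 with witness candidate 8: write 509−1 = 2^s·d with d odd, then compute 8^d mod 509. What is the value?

509 − 1 = 508 = 2^2 · 127, so d = 127.
8^1 ≡ 8 (mod 509)
8^2 ≡ 8^2 = 64 ≡ 64 (mod 509)
8^4 ≡ 64^2 = 4096 ≡ 24 (mod 509)
8^8 ≡ 24^2 = 576 ≡ 67 (mod 509)
8^16 ≡ 67^2 = 4489 ≡ 417 (mod 509)
8^32 ≡ 417^2 = 173889 ≡ 320 (mod 509)
8^64 ≡ 320^2 = 102400 ≡ 91 (mod 509)
127 = 64 + 32 + 16 + 8 + 4 + 2 + 1 in binary powers of 2.
So 8^127 ≡ 91 · 320 · 417 · 67 · 24 · 64 · 8 ≡ 208 (mod 509).
Squaring chain: 208 → 508; reaches −1, so base 8 does not prove 509 composite.

208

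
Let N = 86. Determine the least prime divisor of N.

2

86 is even: 2 divides it.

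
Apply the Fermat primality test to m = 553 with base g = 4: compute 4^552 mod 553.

4^1 ≡ 4 (mod 553)
4^2 ≡ 4^2 = 16 ≡ 16 (mod 553)
4^4 ≡ 16^2 = 256 ≡ 256 (mod 553)
4^8 ≡ 256^2 = 65536 ≡ 282 (mod 553)
4^16 ≡ 282^2 = 79524 ≡ 445 (mod 553)
4^32 ≡ 445^2 = 198025 ≡ 51 (mod 553)
4^64 ≡ 51^2 = 2601 ≡ 389 (mod 553)
4^128 ≡ 389^2 = 151321 ≡ 352 (mod 553)
4^256 ≡ 352^2 = 123904 ≡ 32 (mod 553)
4^512 ≡ 32^2 = 1024 ≡ 471 (mod 553)
552 = 512 + 32 + 8 in binary powers of 2.
So 4^552 ≡ 471 · 51 · 282 ≡ 225 (mod 553).
Since 225 ≠ 1, base 4 is a Fermat witness: 553 is composite.

225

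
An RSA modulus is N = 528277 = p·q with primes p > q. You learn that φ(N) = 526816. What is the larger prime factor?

φ(n) = (p−1)(q−1) = n − (p+q) + 1, so p + q = 528277 − 526816 + 1 = 1462.
p and q are the roots of t² − 1462t + 528277 = 0.
Discriminant: 1462² − 4·528277 = 2137444 − 2113108 = 24336; √24336 = 156.
q = (1462 − 156)/2 = 653, p = (1462 + 156)/2 = 809.
Check: 653 · 809 = 528277.

809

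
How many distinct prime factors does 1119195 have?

1119195 = 3^2 · 124355
124355 = 5 · 24871
24871 = 7 · 3553
3553 = 11 · 323
323 = 17 · 19
1119195 = 3^2 · 5 · 7 · 11 · 17 · 19, which has 6 distinct prime factors.

6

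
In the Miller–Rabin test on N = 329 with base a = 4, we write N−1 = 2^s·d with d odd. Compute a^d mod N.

329 − 1 = 328 = 2^3 · 41, so d = 41.
4^1 ≡ 4 (mod 329)
4^2 ≡ 4^2 = 16 ≡ 16 (mod 329)
4^4 ≡ 16^2 = 256 ≡ 256 (mod 329)
4^8 ≡ 256^2 = 65536 ≡ 65 (mod 329)
4^16 ≡ 65^2 = 4225 ≡ 277 (mod 329)
4^32 ≡ 277^2 = 76729 ≡ 72 (mod 329)
41 = 32 + 8 + 1 in binary powers of 2.
So 4^41 ≡ 72 · 65 · 4 ≡ 296 (mod 329).
Squaring chain: 296 → 102 → 205; never reaches −1, so base 4 is a Miller–Rabin witness that 329 is composite.

296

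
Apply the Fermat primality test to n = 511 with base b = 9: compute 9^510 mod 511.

1

9^1 ≡ 9 (mod 511)
9^2 ≡ 9^2 = 81 ≡ 81 (mod 511)
9^4 ≡ 81^2 = 6561 ≡ 429 (mod 511)
9^8 ≡ 429^2 = 184041 ≡ 81 (mod 511)
9^16 ≡ 81^2 = 6561 ≡ 429 (mod 511)
9^32 ≡ 429^2 = 184041 ≡ 81 (mod 511)
9^64 ≡ 81^2 = 6561 ≡ 429 (mod 511)
9^128 ≡ 429^2 = 184041 ≡ 81 (mod 511)
9^256 ≡ 81^2 = 6561 ≡ 429 (mod 511)
510 = 256 + 128 + 64 + 32 + 16 + 8 + 4 + 2 in binary powers of 2.
So 9^510 ≡ 429 · 81 · 429 · 81 · 429 · 81 · 429 · 81 ≡ 1 (mod 511).
Since the result is 1, base 9 gives no evidence that 511 is composite.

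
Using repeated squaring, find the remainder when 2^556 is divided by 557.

1

2^1 ≡ 2 (mod 557)
2^2 ≡ 2^2 = 4 ≡ 4 (mod 557)
2^4 ≡ 4^2 = 16 ≡ 16 (mod 557)
2^8 ≡ 16^2 = 256 ≡ 256 (mod 557)
2^16 ≡ 256^2 = 65536 ≡ 367 (mod 557)
2^32 ≡ 367^2 = 134689 ≡ 452 (mod 557)
2^64 ≡ 452^2 = 204304 ≡ 442 (mod 557)
2^128 ≡ 442^2 = 195364 ≡ 414 (mod 557)
2^256 ≡ 414^2 = 171396 ≡ 397 (mod 557)
2^512 ≡ 397^2 = 157609 ≡ 535 (mod 557)
556 = 512 + 32 + 8 + 4 in binary powers of 2.
So 2^556 ≡ 535 · 452 · 256 · 16 ≡ 1 (mod 557).
Since the result is 1, base 2 gives no evidence that 557 is composite.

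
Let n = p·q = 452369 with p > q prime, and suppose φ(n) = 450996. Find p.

φ(n) = (p−1)(q−1) = n − (p+q) + 1, so p + q = 452369 − 450996 + 1 = 1374.
p and q are the roots of t² − 1374t + 452369 = 0.
Discriminant: 1374² − 4·452369 = 1887876 − 1809476 = 78400; √78400 = 280.
q = (1374 − 280)/2 = 547, p = (1374 + 280)/2 = 827.
Check: 547 · 827 = 452369.

827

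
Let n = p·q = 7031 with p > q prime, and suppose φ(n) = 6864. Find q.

79

φ(n) = (p−1)(q−1) = n − (p+q) + 1, so p + q = 7031 − 6864 + 1 = 168.
p and q are the roots of t² − 168t + 7031 = 0.
Discriminant: 168² − 4·7031 = 28224 − 28124 = 100; √100 = 10.
q = (168 − 10)/2 = 79, p = (168 + 10)/2 = 89.
Check: 79 · 89 = 7031.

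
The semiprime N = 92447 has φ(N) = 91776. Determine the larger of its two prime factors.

479

φ(n) = (p−1)(q−1) = n − (p+q) + 1, so p + q = 92447 − 91776 + 1 = 672.
p and q are the roots of t² − 672t + 92447 = 0.
Discriminant: 672² − 4·92447 = 451584 − 369788 = 81796; √81796 = 286.
q = (672 − 286)/2 = 193, p = (672 + 286)/2 = 479.
Check: 193 · 479 = 92447.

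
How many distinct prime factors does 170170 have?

170170 = 2 · 85085
85085 = 5 · 17017
17017 = 7 · 2431
2431 = 11 · 221
221 = 13 · 17
170170 = 2 · 5 · 7 · 11 · 13 · 17, which has 6 distinct prime factors.

6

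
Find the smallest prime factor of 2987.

2987 is odd.
Digit sum 26, not divisible by 3.
Ends in 7: not divisible by 5.
7: 2987 = 7·426 + 5
11: 2987 = 11·271 + 6
13: 2987 = 13·229 + 10
17: 2987 = 17·175 + 12
19: 2987 = 19·157 + 4
23: 2987 = 23·129 + 20
29: 2987 = 29·103

29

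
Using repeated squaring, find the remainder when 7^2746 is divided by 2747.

7^1 ≡ 7 (mod 2747)
7^2 ≡ 7^2 = 49 ≡ 49 (mod 2747)
7^4 ≡ 49^2 = 2401 ≡ 2401 (mod 2747)
7^8 ≡ 2401^2 = 5764801 ≡ 1595 (mod 2747)
7^16 ≡ 1595^2 = 2544025 ≡ 303 (mod 2747)
7^32 ≡ 303^2 = 91809 ≡ 1158 (mod 2747)
7^64 ≡ 1158^2 = 1340964 ≡ 428 (mod 2747)
7^128 ≡ 428^2 = 183184 ≡ 1882 (mod 2747)
7^256 ≡ 1882^2 = 3541924 ≡ 1041 (mod 2747)
7^512 ≡ 1041^2 = 1083681 ≡ 1363 (mod 2747)
7^1024 ≡ 1363^2 = 1857769 ≡ 797 (mod 2747)
7^2048 ≡ 797^2 = 635209 ≡ 652 (mod 2747)
2746 = 2048 + 512 + 128 + 32 + 16 + 8 + 2 in binary powers of 2.
So 7^2746 ≡ 652 · 1363 · 1882 · 1158 · 303 · 1595 · 49 ≡ 21 (mod 2747).
Since 21 ≠ 1, base 7 is a Fermat witness: 2747 is composite.

21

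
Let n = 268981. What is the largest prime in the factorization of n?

97

268981 = 47 · 5723
5723 = 59 · 97
97 is prime.
So 268981 = 47 · 59 · 97; the largest prime factor is 97.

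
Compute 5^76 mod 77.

5^1 ≡ 5 (mod 77)
5^2 ≡ 5^2 = 25 ≡ 25 (mod 77)
5^4 ≡ 25^2 = 625 ≡ 9 (mod 77)
5^8 ≡ 9^2 = 81 ≡ 4 (mod 77)
5^16 ≡ 4^2 = 16 ≡ 16 (mod 77)
5^32 ≡ 16^2 = 256 ≡ 25 (mod 77)
5^64 ≡ 25^2 = 625 ≡ 9 (mod 77)
76 = 64 + 8 + 4 in binary powers of 2.
So 5^76 ≡ 9 · 4 · 9 ≡ 16 (mod 77).
Since 16 ≠ 1, base 5 is a Fermat witness: 77 is composite.

16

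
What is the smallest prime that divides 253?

253 is odd.
Digit sum 10, not divisible by 3.
Ends in 3: not divisible by 5.
7: 253 = 7·36 + 1
11: 253 = 11·23

11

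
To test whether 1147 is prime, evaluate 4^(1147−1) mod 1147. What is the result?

4^1 ≡ 4 (mod 1147)
4^2 ≡ 4^2 = 16 ≡ 16 (mod 1147)
4^4 ≡ 16^2 = 256 ≡ 256 (mod 1147)
4^8 ≡ 256^2 = 65536 ≡ 157 (mod 1147)
4^16 ≡ 157^2 = 24649 ≡ 562 (mod 1147)
4^32 ≡ 562^2 = 315844 ≡ 419 (mod 1147)
4^64 ≡ 419^2 = 175561 ≡ 70 (mod 1147)
4^128 ≡ 70^2 = 4900 ≡ 312 (mod 1147)
4^256 ≡ 312^2 = 97344 ≡ 996 (mod 1147)
4^512 ≡ 996^2 = 992016 ≡ 1008 (mod 1147)
4^1024 ≡ 1008^2 = 1016064 ≡ 969 (mod 1147)
1146 = 1024 + 64 + 32 + 16 + 8 + 2 in binary powers of 2.
So 4^1146 ≡ 969 · 70 · 419 · 562 · 157 · 16 ≡ 1120 (mod 1147).
Since 1120 ≠ 1, base 4 is a Fermat witness: 1147 is composite.

1120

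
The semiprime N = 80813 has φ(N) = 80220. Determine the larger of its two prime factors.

φ(n) = (p−1)(q−1) = n − (p+q) + 1, so p + q = 80813 − 80220 + 1 = 594.
p and q are the roots of t² − 594t + 80813 = 0.
Discriminant: 594² − 4·80813 = 352836 − 323252 = 29584; √29584 = 172.
q = (594 − 172)/2 = 211, p = (594 + 172)/2 = 383.
Check: 211 · 383 = 80813.

383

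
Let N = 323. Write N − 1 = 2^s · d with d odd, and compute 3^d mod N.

323 − 1 = 322 = 2^1 · 161, so d = 161.
3^1 ≡ 3 (mod 323)
3^2 ≡ 3^2 = 9 ≡ 9 (mod 323)
3^4 ≡ 9^2 = 81 ≡ 81 (mod 323)
3^8 ≡ 81^2 = 6561 ≡ 101 (mod 323)
3^16 ≡ 101^2 = 10201 ≡ 188 (mod 323)
3^32 ≡ 188^2 = 35344 ≡ 137 (mod 323)
3^64 ≡ 137^2 = 18769 ≡ 35 (mod 323)
3^128 ≡ 35^2 = 1225 ≡ 256 (mod 323)
161 = 128 + 32 + 1 in binary powers of 2.
So 3^161 ≡ 256 · 137 · 3 ≡ 241 (mod 323).
Squaring chain: 241; never reaches −1, so base 3 is a Miller–Rabin witness that 323 is composite.

241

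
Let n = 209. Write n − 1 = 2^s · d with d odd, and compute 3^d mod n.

71

209 − 1 = 208 = 2^4 · 13, so d = 13.
3^1 ≡ 3 (mod 209)
3^2 ≡ 3^2 = 9 ≡ 9 (mod 209)
3^4 ≡ 9^2 = 81 ≡ 81 (mod 209)
3^8 ≡ 81^2 = 6561 ≡ 82 (mod 209)
13 = 8 + 4 + 1 in binary powers of 2.
So 3^13 ≡ 82 · 81 · 3 ≡ 71 (mod 209).
Squaring chain: 71 → 25 → 207 → 4; never reaches −1, so base 3 is a Miller–Rabin witness that 209 is composite.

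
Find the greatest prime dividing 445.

445 = 5 · 89
89 is prime.
So 445 = 5 · 89; the largest prime factor is 89.

89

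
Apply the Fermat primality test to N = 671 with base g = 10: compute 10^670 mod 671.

441

10^1 ≡ 10 (mod 671)
10^2 ≡ 10^2 = 100 ≡ 100 (mod 671)
10^4 ≡ 100^2 = 10000 ≡ 606 (mod 671)
10^8 ≡ 606^2 = 367236 ≡ 199 (mod 671)
10^16 ≡ 199^2 = 39601 ≡ 12 (mod 671)
10^32 ≡ 12^2 = 144 ≡ 144 (mod 671)
10^64 ≡ 144^2 = 20736 ≡ 606 (mod 671)
10^128 ≡ 606^2 = 367236 ≡ 199 (mod 671)
10^256 ≡ 199^2 = 39601 ≡ 12 (mod 671)
10^512 ≡ 12^2 = 144 ≡ 144 (mod 671)
670 = 512 + 128 + 16 + 8 + 4 + 2 in binary powers of 2.
So 10^670 ≡ 144 · 199 · 12 · 199 · 606 · 100 ≡ 441 (mod 671).
Since 441 ≠ 1, base 10 is a Fermat witness: 671 is composite.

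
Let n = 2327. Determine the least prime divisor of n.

2327 is odd.
Digit sum 14, not divisible by 3.
Ends in 7: not divisible by 5.
7: 2327 = 7·332 + 3
11: 2327 = 11·211 + 6
13: 2327 = 13·179

13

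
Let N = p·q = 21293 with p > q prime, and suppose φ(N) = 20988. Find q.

φ(n) = (p−1)(q−1) = n − (p+q) + 1, so p + q = 21293 − 20988 + 1 = 306.
p and q are the roots of t² − 306t + 21293 = 0.
Discriminant: 306² − 4·21293 = 93636 − 85172 = 8464; √8464 = 92.
q = (306 − 92)/2 = 107, p = (306 + 92)/2 = 199.
Check: 107 · 199 = 21293.

107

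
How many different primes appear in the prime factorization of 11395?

11395 = 5 · 2279
2279 = 43 · 53
11395 = 5 · 43 · 53, which has 3 distinct prime factors.

3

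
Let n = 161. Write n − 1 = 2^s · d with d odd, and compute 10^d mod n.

161 − 1 = 160 = 2^5 · 5, so d = 5.
10^1 ≡ 10 (mod 161)
10^2 ≡ 10^2 = 100 ≡ 100 (mod 161)
10^4 ≡ 100^2 = 10000 ≡ 18 (mod 161)
5 = 4 + 1 in binary powers of 2.
So 10^5 ≡ 18 · 10 ≡ 19 (mod 161).
Squaring chain: 19 → 39 → 72 → 32 → 58; never reaches −1, so base 10 is a Miller–Rabin witness that 161 is composite.

19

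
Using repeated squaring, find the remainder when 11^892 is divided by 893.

11^1 ≡ 11 (mod 893)
11^2 ≡ 11^2 = 121 ≡ 121 (mod 893)
11^4 ≡ 121^2 = 14641 ≡ 353 (mod 893)
11^8 ≡ 353^2 = 124609 ≡ 482 (mod 893)
11^16 ≡ 482^2 = 232324 ≡ 144 (mod 893)
11^32 ≡ 144^2 = 20736 ≡ 197 (mod 893)
11^64 ≡ 197^2 = 38809 ≡ 410 (mod 893)
11^128 ≡ 410^2 = 168100 ≡ 216 (mod 893)
11^256 ≡ 216^2 = 46656 ≡ 220 (mod 893)
11^512 ≡ 220^2 = 48400 ≡ 178 (mod 893)
892 = 512 + 256 + 64 + 32 + 16 + 8 + 4 in binary powers of 2.
So 11^892 ≡ 178 · 220 · 410 · 197 · 144 · 482 · 353 ≡ 410 (mod 893).
Since 410 ≠ 1, base 11 is a Fermat witness: 893 is composite.

410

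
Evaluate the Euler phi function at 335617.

Factor: 335617 = 29 · 71 · 163.
φ(335617) = (29−1) · (71−1) · (163−1) = 28 · 70 · 162 = 317520.

317520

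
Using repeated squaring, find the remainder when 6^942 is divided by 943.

210

6^1 ≡ 6 (mod 943)
6^2 ≡ 6^2 = 36 ≡ 36 (mod 943)
6^4 ≡ 36^2 = 1296 ≡ 353 (mod 943)
6^8 ≡ 353^2 = 124609 ≡ 133 (mod 943)
6^16 ≡ 133^2 = 17689 ≡ 715 (mod 943)
6^32 ≡ 715^2 = 511225 ≡ 119 (mod 943)
6^64 ≡ 119^2 = 14161 ≡ 16 (mod 943)
6^128 ≡ 16^2 = 256 ≡ 256 (mod 943)
6^256 ≡ 256^2 = 65536 ≡ 469 (mod 943)
6^512 ≡ 469^2 = 219961 ≡ 242 (mod 943)
942 = 512 + 256 + 128 + 32 + 8 + 4 + 2 in binary powers of 2.
So 6^942 ≡ 242 · 469 · 256 · 119 · 133 · 353 · 36 ≡ 210 (mod 943).
Since 210 ≠ 1, base 6 is a Fermat witness: 943 is composite.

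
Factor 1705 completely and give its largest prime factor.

31

1705 = 5 · 341
341 = 11 · 31
31 is prime.
So 1705 = 5 · 11 · 31; the largest prime factor is 31.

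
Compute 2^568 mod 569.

1

2^1 ≡ 2 (mod 569)
2^2 ≡ 2^2 = 4 ≡ 4 (mod 569)
2^4 ≡ 4^2 = 16 ≡ 16 (mod 569)
2^8 ≡ 16^2 = 256 ≡ 256 (mod 569)
2^16 ≡ 256^2 = 65536 ≡ 101 (mod 569)
2^32 ≡ 101^2 = 10201 ≡ 528 (mod 569)
2^64 ≡ 528^2 = 278784 ≡ 543 (mod 569)
2^128 ≡ 543^2 = 294849 ≡ 107 (mod 569)
2^256 ≡ 107^2 = 11449 ≡ 69 (mod 569)
2^512 ≡ 69^2 = 4761 ≡ 209 (mod 569)
568 = 512 + 32 + 16 + 8 in binary powers of 2.
So 2^568 ≡ 209 · 528 · 101 · 256 ≡ 1 (mod 569).
Since the result is 1, base 2 gives no evidence that 569 is composite.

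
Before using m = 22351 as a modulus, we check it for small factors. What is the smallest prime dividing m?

7

22351 is odd.
Digit sum 13, not divisible by 3.
Ends in 1: not divisible by 5.
7: 22351 = 7·3193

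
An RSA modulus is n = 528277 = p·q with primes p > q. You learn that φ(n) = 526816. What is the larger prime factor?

φ(n) = (p−1)(q−1) = n − (p+q) + 1, so p + q = 528277 − 526816 + 1 = 1462.
p and q are the roots of t² − 1462t + 528277 = 0.
Discriminant: 1462² − 4·528277 = 2137444 − 2113108 = 24336; √24336 = 156.
q = (1462 − 156)/2 = 653, p = (1462 + 156)/2 = 809.
Check: 653 · 809 = 528277.

809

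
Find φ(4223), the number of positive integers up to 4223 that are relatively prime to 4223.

4080

Factor: 4223 = 41 · 103.
φ(4223) = (41−1) · (103−1) = 40 · 102 = 4080.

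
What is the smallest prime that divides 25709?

25709 is odd.
Digit sum 23, not divisible by 3.
Ends in 9: not divisible by 5.
7: 25709 = 7·3672 + 5
11: 25709 = 11·2337 + 2
13: 25709 = 13·1977 + 8
17: 25709 = 17·1512 + 5
19: 25709 = 19·1353 + 2
23: 25709 = 23·1117 + 18
29: 25709 = 29·886 + 15
31: 25709 = 31·829 + 10
37: 25709 = 37·694 + 31
41: 25709 = 41·627 + 2
43: 25709 = 43·597 + 38
47: 25709 = 47·547

47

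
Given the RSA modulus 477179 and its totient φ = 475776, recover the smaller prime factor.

φ(n) = (p−1)(q−1) = n − (p+q) + 1, so p + q = 477179 − 475776 + 1 = 1404.
p and q are the roots of t² − 1404t + 477179 = 0.
Discriminant: 1404² − 4·477179 = 1971216 − 1908716 = 62500; √62500 = 250.
q = (1404 − 250)/2 = 577, p = (1404 + 250)/2 = 827.
Check: 577 · 827 = 477179.

577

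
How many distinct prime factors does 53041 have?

53041 = 29 · 1829
1829 = 31 · 59
53041 = 29 · 31 · 59, which has 3 distinct prime factors.

3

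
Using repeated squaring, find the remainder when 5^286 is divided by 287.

86

5^1 ≡ 5 (mod 287)
5^2 ≡ 5^2 = 25 ≡ 25 (mod 287)
5^4 ≡ 25^2 = 625 ≡ 51 (mod 287)
5^8 ≡ 51^2 = 2601 ≡ 18 (mod 287)
5^16 ≡ 18^2 = 324 ≡ 37 (mod 287)
5^32 ≡ 37^2 = 1369 ≡ 221 (mod 287)
5^64 ≡ 221^2 = 48841 ≡ 51 (mod 287)
5^128 ≡ 51^2 = 2601 ≡ 18 (mod 287)
5^256 ≡ 18^2 = 324 ≡ 37 (mod 287)
286 = 256 + 16 + 8 + 4 + 2 in binary powers of 2.
So 5^286 ≡ 37 · 37 · 18 · 51 · 25 ≡ 86 (mod 287).
Since 86 ≠ 1, base 5 is a Fermat witness: 287 is composite.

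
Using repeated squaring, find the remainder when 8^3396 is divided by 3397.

2013

8^1 ≡ 8 (mod 3397)
8^2 ≡ 8^2 = 64 ≡ 64 (mod 3397)
8^4 ≡ 64^2 = 4096 ≡ 699 (mod 3397)
8^8 ≡ 699^2 = 488601 ≡ 2830 (mod 3397)
8^16 ≡ 2830^2 = 8008900 ≡ 2171 (mod 3397)
8^32 ≡ 2171^2 = 4713241 ≡ 1602 (mod 3397)
8^64 ≡ 1602^2 = 2566404 ≡ 1669 (mod 3397)
8^128 ≡ 1669^2 = 2785561 ≡ 21 (mod 3397)
8^256 ≡ 21^2 = 441 ≡ 441 (mod 3397)
8^512 ≡ 441^2 = 194481 ≡ 852 (mod 3397)
8^1024 ≡ 852^2 = 725904 ≡ 2343 (mod 3397)
8^2048 ≡ 2343^2 = 5489649 ≡ 97 (mod 3397)
3396 = 2048 + 1024 + 256 + 64 + 4 in binary powers of 2.
So 8^3396 ≡ 97 · 2343 · 441 · 1669 · 699 ≡ 2013 (mod 3397).
Since 2013 ≠ 1, base 8 is a Fermat witness: 3397 is composite.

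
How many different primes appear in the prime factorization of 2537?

2537 = 43 · 59
2537 = 43 · 59, which has 2 distinct prime factors.

2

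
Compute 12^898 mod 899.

12^1 ≡ 12 (mod 899)
12^2 ≡ 12^2 = 144 ≡ 144 (mod 899)
12^4 ≡ 144^2 = 20736 ≡ 59 (mod 899)
12^8 ≡ 59^2 = 3481 ≡ 784 (mod 899)
12^16 ≡ 784^2 = 614656 ≡ 639 (mod 899)
12^32 ≡ 639^2 = 408321 ≡ 175 (mod 899)
12^64 ≡ 175^2 = 30625 ≡ 59 (mod 899)
12^128 ≡ 59^2 = 3481 ≡ 784 (mod 899)
12^256 ≡ 784^2 = 614656 ≡ 639 (mod 899)
12^512 ≡ 639^2 = 408321 ≡ 175 (mod 899)
898 = 512 + 256 + 128 + 2 in binary powers of 2.
So 12^898 ≡ 175 · 639 · 784 · 144 ≡ 231 (mod 899).
Since 231 ≠ 1, base 12 is a Fermat witness: 899 is composite.

231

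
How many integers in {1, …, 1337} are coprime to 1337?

1140

Factor: 1337 = 7 · 191.
φ(1337) = (7−1) · (191−1) = 6 · 190 = 1140.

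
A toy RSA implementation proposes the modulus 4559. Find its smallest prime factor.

4559 is odd.
Digit sum 23, not divisible by 3.
Ends in 9: not divisible by 5.
7: 4559 = 7·651 + 2
11: 4559 = 11·414 + 5
13: 4559 = 13·350 + 9
17: 4559 = 17·268 + 3
19: 4559 = 19·239 + 18
23: 4559 = 23·198 + 5
29: 4559 = 29·157 + 6
31: 4559 = 31·147 + 2
37: 4559 = 37·123 + 8
41: 4559 = 41·111 + 8
43: 4559 = 43·106 + 1
47: 4559 = 47·97

47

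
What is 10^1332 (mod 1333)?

10^1 ≡ 10 (mod 1333)
10^2 ≡ 10^2 = 100 ≡ 100 (mod 1333)
10^4 ≡ 100^2 = 10000 ≡ 669 (mod 1333)
10^8 ≡ 669^2 = 447561 ≡ 1006 (mod 1333)
10^16 ≡ 1006^2 = 1012036 ≡ 289 (mod 1333)
10^32 ≡ 289^2 = 83521 ≡ 875 (mod 1333)
10^64 ≡ 875^2 = 765625 ≡ 483 (mod 1333)
10^128 ≡ 483^2 = 233289 ≡ 14 (mod 1333)
10^256 ≡ 14^2 = 196 ≡ 196 (mod 1333)
10^512 ≡ 196^2 = 38416 ≡ 1092 (mod 1333)
10^1024 ≡ 1092^2 = 1192464 ≡ 762 (mod 1333)
1332 = 1024 + 256 + 32 + 16 + 4 in binary powers of 2.
So 10^1332 ≡ 762 · 196 · 875 · 289 · 669 ≡ 686 (mod 1333).
Since 686 ≠ 1, base 10 is a Fermat witness: 1333 is composite.

686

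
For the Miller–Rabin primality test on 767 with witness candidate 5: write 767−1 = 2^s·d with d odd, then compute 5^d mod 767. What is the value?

767 − 1 = 766 = 2^1 · 383, so d = 383.
5^1 ≡ 5 (mod 767)
5^2 ≡ 5^2 = 25 ≡ 25 (mod 767)
5^4 ≡ 25^2 = 625 ≡ 625 (mod 767)
5^8 ≡ 625^2 = 390625 ≡ 222 (mod 767)
5^16 ≡ 222^2 = 49284 ≡ 196 (mod 767)
5^32 ≡ 196^2 = 38416 ≡ 66 (mod 767)
5^64 ≡ 66^2 = 4356 ≡ 521 (mod 767)
5^128 ≡ 521^2 = 271441 ≡ 690 (mod 767)
5^256 ≡ 690^2 = 476100 ≡ 560 (mod 767)
383 = 256 + 64 + 32 + 16 + 8 + 4 + 2 + 1 in binary powers of 2.
So 5^383 ≡ 560 · 521 · 66 · 196 · 222 · 625 · 25 · 5 ≡ 580 (mod 767).
Squaring chain: 580; never reaches −1, so base 5 is a Miller–Rabin witness that 767 is composite.

580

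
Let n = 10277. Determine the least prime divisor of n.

10277 is odd.
Digit sum 17, not divisible by 3.
Ends in 7: not divisible by 5.
7: 10277 = 7·1468 + 1
11: 10277 = 11·934 + 3
13: 10277 = 13·790 + 7
17: 10277 = 17·604 + 9
19: 10277 = 19·540 + 17
23: 10277 = 23·446 + 19
29: 10277 = 29·354 + 11
31: 10277 = 31·331 + 16
37: 10277 = 37·277 + 28
41: 10277 = 41·250 + 27
43: 10277 = 43·239

43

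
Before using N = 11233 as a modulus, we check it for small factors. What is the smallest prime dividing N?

11233 is odd.
Digit sum 10, not divisible by 3.
Ends in 3: not divisible by 5.
7: 11233 = 7·1604 + 5
11: 11233 = 11·1021 + 2
13: 11233 = 13·864 + 1
17: 11233 = 17·660 + 13
19: 11233 = 19·591 + 4
23: 11233 = 23·488 + 9
29: 11233 = 29·387 + 10
31: 11233 = 31·362 + 11
37: 11233 = 37·303 + 22
41: 11233 = 41·273 + 40
43: 11233 = 43·261 + 10
47: 11233 = 47·239

47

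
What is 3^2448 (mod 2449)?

283

3^1 ≡ 3 (mod 2449)
3^2 ≡ 3^2 = 9 ≡ 9 (mod 2449)
3^4 ≡ 9^2 = 81 ≡ 81 (mod 2449)
3^8 ≡ 81^2 = 6561 ≡ 1663 (mod 2449)
3^16 ≡ 1663^2 = 2765569 ≡ 648 (mod 2449)
3^32 ≡ 648^2 = 419904 ≡ 1125 (mod 2449)
3^64 ≡ 1125^2 = 1265625 ≡ 1941 (mod 2449)
3^128 ≡ 1941^2 = 3767481 ≡ 919 (mod 2449)
3^256 ≡ 919^2 = 844561 ≡ 2105 (mod 2449)
3^512 ≡ 2105^2 = 4431025 ≡ 784 (mod 2449)
3^1024 ≡ 784^2 = 614656 ≡ 2406 (mod 2449)
3^2048 ≡ 2406^2 = 5788836 ≡ 1849 (mod 2449)
2448 = 2048 + 256 + 128 + 16 in binary powers of 2.
So 3^2448 ≡ 1849 · 2105 · 919 · 648 ≡ 283 (mod 2449).
Since 283 ≠ 1, base 3 is a Fermat witness: 2449 is composite.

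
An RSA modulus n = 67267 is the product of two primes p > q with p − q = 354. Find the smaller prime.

Since p = q + 354, we have 67267 = q(q + 354), so q² + 354q − 67267 = 0.
Discriminant: 354² + 4·67267 = 125316 + 269068 = 394384; √394384 = 628.
q = (−354 + 628)/2 = 137, and p = q + 354 = 491.
Check: 137 · 491 = 67267.

137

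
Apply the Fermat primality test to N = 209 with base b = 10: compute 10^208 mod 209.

199

10^1 ≡ 10 (mod 209)
10^2 ≡ 10^2 = 100 ≡ 100 (mod 209)
10^4 ≡ 100^2 = 10000 ≡ 177 (mod 209)
10^8 ≡ 177^2 = 31329 ≡ 188 (mod 209)
10^16 ≡ 188^2 = 35344 ≡ 23 (mod 209)
10^32 ≡ 23^2 = 529 ≡ 111 (mod 209)
10^64 ≡ 111^2 = 12321 ≡ 199 (mod 209)
10^128 ≡ 199^2 = 39601 ≡ 100 (mod 209)
208 = 128 + 64 + 16 in binary powers of 2.
So 10^208 ≡ 100 · 199 · 23 ≡ 199 (mod 209).
Since 199 ≠ 1, base 10 is a Fermat witness: 209 is composite.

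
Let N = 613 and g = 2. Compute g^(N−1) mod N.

2^1 ≡ 2 (mod 613)
2^2 ≡ 2^2 = 4 ≡ 4 (mod 613)
2^4 ≡ 4^2 = 16 ≡ 16 (mod 613)
2^8 ≡ 16^2 = 256 ≡ 256 (mod 613)
2^16 ≡ 256^2 = 65536 ≡ 558 (mod 613)
2^32 ≡ 558^2 = 311364 ≡ 573 (mod 613)
2^64 ≡ 573^2 = 328329 ≡ 374 (mod 613)
2^128 ≡ 374^2 = 139876 ≡ 112 (mod 613)
2^256 ≡ 112^2 = 12544 ≡ 284 (mod 613)
2^512 ≡ 284^2 = 80656 ≡ 353 (mod 613)
612 = 512 + 64 + 32 + 4 in binary powers of 2.
So 2^612 ≡ 353 · 374 · 573 · 16 ≡ 1 (mod 613).
Since the result is 1, base 2 gives no evidence that 613 is composite.

1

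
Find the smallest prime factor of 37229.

59

37229 is odd.
Digit sum 23, not divisible by 3.
Ends in 9: not divisible by 5.
7: 37229 = 7·5318 + 3
11: 37229 = 11·3384 + 5
13: 37229 = 13·2863 + 10
17: 37229 = 17·2189 + 16
19: 37229 = 19·1959 + 8
23: 37229 = 23·1618 + 15
29: 37229 = 29·1283 + 22
31: 37229 = 31·1200 + 29
37: 37229 = 37·1006 + 7
41: 37229 = 41·908 + 1
43: 37229 = 43·865 + 34
47: 37229 = 47·792 + 5
53: 37229 = 53·702 + 23
59: 37229 = 59·631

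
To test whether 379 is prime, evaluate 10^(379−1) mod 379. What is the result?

1

10^1 ≡ 10 (mod 379)
10^2 ≡ 10^2 = 100 ≡ 100 (mod 379)
10^4 ≡ 100^2 = 10000 ≡ 146 (mod 379)
10^8 ≡ 146^2 = 21316 ≡ 92 (mod 379)
10^16 ≡ 92^2 = 8464 ≡ 126 (mod 379)
10^32 ≡ 126^2 = 15876 ≡ 337 (mod 379)
10^64 ≡ 337^2 = 113569 ≡ 248 (mod 379)
10^128 ≡ 248^2 = 61504 ≡ 106 (mod 379)
10^256 ≡ 106^2 = 11236 ≡ 245 (mod 379)
378 = 256 + 64 + 32 + 16 + 8 + 2 in binary powers of 2.
So 10^378 ≡ 245 · 248 · 337 · 126 · 92 · 100 ≡ 1 (mod 379).
Since the result is 1, base 10 gives no evidence that 379 is composite.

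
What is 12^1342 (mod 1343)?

168

12^1 ≡ 12 (mod 1343)
12^2 ≡ 12^2 = 144 ≡ 144 (mod 1343)
12^4 ≡ 144^2 = 20736 ≡ 591 (mod 1343)
12^8 ≡ 591^2 = 349281 ≡ 101 (mod 1343)
12^16 ≡ 101^2 = 10201 ≡ 800 (mod 1343)
12^32 ≡ 800^2 = 640000 ≡ 732 (mod 1343)
12^64 ≡ 732^2 = 535824 ≡ 1310 (mod 1343)
12^128 ≡ 1310^2 = 1716100 ≡ 1089 (mod 1343)
12^256 ≡ 1089^2 = 1185921 ≡ 52 (mod 1343)
12^512 ≡ 52^2 = 2704 ≡ 18 (mod 1343)
12^1024 ≡ 18^2 = 324 ≡ 324 (mod 1343)
1342 = 1024 + 256 + 32 + 16 + 8 + 4 + 2 in binary powers of 2.
So 12^1342 ≡ 324 · 52 · 732 · 800 · 101 · 591 · 144 ≡ 168 (mod 1343).
Since 168 ≠ 1, base 12 is a Fermat witness: 1343 is composite.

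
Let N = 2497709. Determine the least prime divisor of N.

2497709 is odd.
Digit sum 38, not divisible by 3.
Ends in 9: not divisible by 5.
7: 2497709 = 7·356815 + 4
11: 2497709 = 11·227064 + 5
13: 2497709 = 13·192131 + 6
17: 2497709 = 17·146924 + 1
19: 2497709 = 19·131458 + 7
23: 2497709 = 23·108596 + 1
29: 2497709 = 29·86127 + 26
31: 2497709 = 31·80571 + 8
37: 2497709 = 37·67505 + 24
41: 2497709 = 41·60919 + 30
43: 2497709 = 43·58086 + 11
47: 2497709 = 47·53142 + 35
53: 2497709 = 53·47126 + 31
59: 2497709 = 59·42334 + 3
61: 2497709 = 61·40946 + 3
67: 2497709 = 67·37279 + 16
71: 2497709 = 71·35179

71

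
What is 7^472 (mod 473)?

7^1 ≡ 7 (mod 473)
7^2 ≡ 7^2 = 49 ≡ 49 (mod 473)
7^4 ≡ 49^2 = 2401 ≡ 36 (mod 473)
7^8 ≡ 36^2 = 1296 ≡ 350 (mod 473)
7^16 ≡ 350^2 = 122500 ≡ 466 (mod 473)
7^32 ≡ 466^2 = 217156 ≡ 49 (mod 473)
7^64 ≡ 49^2 = 2401 ≡ 36 (mod 473)
7^128 ≡ 36^2 = 1296 ≡ 350 (mod 473)
7^256 ≡ 350^2 = 122500 ≡ 466 (mod 473)
472 = 256 + 128 + 64 + 16 + 8 in binary powers of 2.
So 7^472 ≡ 466 · 350 · 36 · 466 · 350 ≡ 423 (mod 473).
Since 423 ≠ 1, base 7 is a Fermat witness: 473 is composite.

423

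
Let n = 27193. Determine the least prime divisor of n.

71

27193 is odd.
Digit sum 22, not divisible by 3.
Ends in 3: not divisible by 5.
7: 27193 = 7·3884 + 5
11: 27193 = 11·2472 + 1
13: 27193 = 13·2091 + 10
17: 27193 = 17·1599 + 10
19: 27193 = 19·1431 + 4
23: 27193 = 23·1182 + 7
29: 27193 = 29·937 + 20
31: 27193 = 31·877 + 6
37: 27193 = 37·734 + 35
41: 27193 = 41·663 + 10
43: 27193 = 43·632 + 17
47: 27193 = 47·578 + 27
53: 27193 = 53·513 + 4
59: 27193 = 59·460 + 53
61: 27193 = 61·445 + 48
67: 27193 = 67·405 + 58
71: 27193 = 71·383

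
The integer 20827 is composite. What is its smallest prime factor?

59

20827 is odd.
Digit sum 19, not divisible by 3.
Ends in 7: not divisible by 5.
7: 20827 = 7·2975 + 2
11: 20827 = 11·1893 + 4
13: 20827 = 13·1602 + 1
17: 20827 = 17·1225 + 2
19: 20827 = 19·1096 + 3
23: 20827 = 23·905 + 12
29: 20827 = 29·718 + 5
31: 20827 = 31·671 + 26
37: 20827 = 37·562 + 33
41: 20827 = 41·507 + 40
43: 20827 = 43·484 + 15
47: 20827 = 47·443 + 6
53: 20827 = 53·392 + 51
59: 20827 = 59·353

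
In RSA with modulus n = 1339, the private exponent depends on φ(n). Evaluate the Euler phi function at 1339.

1224

Factor: 1339 = 13 · 103.
φ(1339) = (13−1) · (103−1) = 12 · 102 = 1224.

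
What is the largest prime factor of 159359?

159359 = 37 · 4307
4307 = 59 · 73
73 is prime.
So 159359 = 37 · 59 · 73; the largest prime factor is 73.

73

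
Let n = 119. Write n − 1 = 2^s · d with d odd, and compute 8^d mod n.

36

119 − 1 = 118 = 2^1 · 59, so d = 59.
8^1 ≡ 8 (mod 119)
8^2 ≡ 8^2 = 64 ≡ 64 (mod 119)
8^4 ≡ 64^2 = 4096 ≡ 50 (mod 119)
8^8 ≡ 50^2 = 2500 ≡ 1 (mod 119)
8^16 ≡ 1^2 = 1 ≡ 1 (mod 119)
8^32 ≡ 1^2 = 1 ≡ 1 (mod 119)
59 = 32 + 16 + 8 + 2 + 1 in binary powers of 2.
So 8^59 ≡ 1 · 1 · 1 · 64 · 8 ≡ 36 (mod 119).
Squaring chain: 36; never reaches −1, so base 8 is a Miller–Rabin witness that 119 is composite.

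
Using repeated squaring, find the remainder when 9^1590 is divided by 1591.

9^1 ≡ 9 (mod 1591)
9^2 ≡ 9^2 = 81 ≡ 81 (mod 1591)
9^4 ≡ 81^2 = 6561 ≡ 197 (mod 1591)
9^8 ≡ 197^2 = 38809 ≡ 625 (mod 1591)
9^16 ≡ 625^2 = 390625 ≡ 830 (mod 1591)
9^32 ≡ 830^2 = 688900 ≡ 1588 (mod 1591)
9^64 ≡ 1588^2 = 2521744 ≡ 9 (mod 1591)
9^128 ≡ 9^2 = 81 ≡ 81 (mod 1591)
9^256 ≡ 81^2 = 6561 ≡ 197 (mod 1591)
9^512 ≡ 197^2 = 38809 ≡ 625 (mod 1591)
9^1024 ≡ 625^2 = 390625 ≡ 830 (mod 1591)
1590 = 1024 + 512 + 32 + 16 + 4 + 2 in binary powers of 2.
So 9^1590 ≡ 830 · 625 · 1588 · 830 · 197 · 81 ≡ 269 (mod 1591).
Since 269 ≠ 1, base 9 is a Fermat witness: 1591 is composite.

269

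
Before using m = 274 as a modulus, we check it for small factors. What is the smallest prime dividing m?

2

274 is even: 2 divides it.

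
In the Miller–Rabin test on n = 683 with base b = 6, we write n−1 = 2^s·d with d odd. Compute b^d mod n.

683 − 1 = 682 = 2^1 · 341, so d = 341.
6^1 ≡ 6 (mod 683)
6^2 ≡ 6^2 = 36 ≡ 36 (mod 683)
6^4 ≡ 36^2 = 1296 ≡ 613 (mod 683)
6^8 ≡ 613^2 = 375769 ≡ 119 (mod 683)
6^16 ≡ 119^2 = 14161 ≡ 501 (mod 683)
6^32 ≡ 501^2 = 251001 ≡ 340 (mod 683)
6^64 ≡ 340^2 = 115600 ≡ 173 (mod 683)
6^128 ≡ 173^2 = 29929 ≡ 560 (mod 683)
6^256 ≡ 560^2 = 313600 ≡ 103 (mod 683)
341 = 256 + 64 + 16 + 4 + 1 in binary powers of 2.
So 6^341 ≡ 103 · 173 · 501 · 613 · 6 ≡ 682 (mod 683).
Since 6^d ≡ 682 (mod 683), base 6 does not prove 683 composite.

682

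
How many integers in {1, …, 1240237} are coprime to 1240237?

Factor: 1240237 = 67 · 107 · 173.
φ(1240237) = (67−1) · (107−1) · (173−1) = 66 · 106 · 172 = 1203312.

1203312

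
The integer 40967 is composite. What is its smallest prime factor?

71

40967 is odd.
Digit sum 26, not divisible by 3.
Ends in 7: not divisible by 5.
7: 40967 = 7·5852 + 3
11: 40967 = 11·3724 + 3
13: 40967 = 13·3151 + 4
17: 40967 = 17·2409 + 14
19: 40967 = 19·2156 + 3
23: 40967 = 23·1781 + 4
29: 40967 = 29·1412 + 19
31: 40967 = 31·1321 + 16
37: 40967 = 37·1107 + 8
41: 40967 = 41·999 + 8
43: 40967 = 43·952 + 31
47: 40967 = 47·871 + 30
53: 40967 = 53·772 + 51
59: 40967 = 59·694 + 21
61: 40967 = 61·671 + 36
67: 40967 = 67·611 + 30
71: 40967 = 71·577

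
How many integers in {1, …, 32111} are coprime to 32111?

31752

Factor: 32111 = 163 · 197.
φ(32111) = (163−1) · (197−1) = 162 · 196 = 31752.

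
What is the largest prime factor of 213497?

213497 = 31 · 6887
6887 = 71 · 97
97 is prime.
So 213497 = 31 · 71 · 97; the largest prime factor is 97.

97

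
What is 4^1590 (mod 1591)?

4^1 ≡ 4 (mod 1591)
4^2 ≡ 4^2 = 16 ≡ 16 (mod 1591)
4^4 ≡ 16^2 = 256 ≡ 256 (mod 1591)
4^8 ≡ 256^2 = 65536 ≡ 305 (mod 1591)
4^16 ≡ 305^2 = 93025 ≡ 747 (mod 1591)
4^32 ≡ 747^2 = 558009 ≡ 1159 (mod 1591)
4^64 ≡ 1159^2 = 1343281 ≡ 477 (mod 1591)
4^128 ≡ 477^2 = 227529 ≡ 16 (mod 1591)
4^256 ≡ 16^2 = 256 ≡ 256 (mod 1591)
4^512 ≡ 256^2 = 65536 ≡ 305 (mod 1591)
4^1024 ≡ 305^2 = 93025 ≡ 747 (mod 1591)
1590 = 1024 + 512 + 32 + 16 + 4 + 2 in binary powers of 2.
So 4^1590 ≡ 747 · 305 · 1159 · 747 · 256 · 16 ≡ 692 (mod 1591).
Since 692 ≠ 1, base 4 is a Fermat witness: 1591 is composite.

692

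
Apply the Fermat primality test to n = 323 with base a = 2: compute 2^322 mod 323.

2^1 ≡ 2 (mod 323)
2^2 ≡ 2^2 = 4 ≡ 4 (mod 323)
2^4 ≡ 4^2 = 16 ≡ 16 (mod 323)
2^8 ≡ 16^2 = 256 ≡ 256 (mod 323)
2^16 ≡ 256^2 = 65536 ≡ 290 (mod 323)
2^32 ≡ 290^2 = 84100 ≡ 120 (mod 323)
2^64 ≡ 120^2 = 14400 ≡ 188 (mod 323)
2^128 ≡ 188^2 = 35344 ≡ 137 (mod 323)
2^256 ≡ 137^2 = 18769 ≡ 35 (mod 323)
322 = 256 + 64 + 2 in binary powers of 2.
So 2^322 ≡ 35 · 188 · 4 ≡ 157 (mod 323).
Since 157 ≠ 1, base 2 is a Fermat witness: 323 is composite.

157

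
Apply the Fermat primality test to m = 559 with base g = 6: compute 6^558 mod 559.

6^1 ≡ 6 (mod 559)
6^2 ≡ 6^2 = 36 ≡ 36 (mod 559)
6^4 ≡ 36^2 = 1296 ≡ 178 (mod 559)
6^8 ≡ 178^2 = 31684 ≡ 380 (mod 559)
6^16 ≡ 380^2 = 144400 ≡ 178 (mod 559)
6^32 ≡ 178^2 = 31684 ≡ 380 (mod 559)
6^64 ≡ 380^2 = 144400 ≡ 178 (mod 559)
6^128 ≡ 178^2 = 31684 ≡ 380 (mod 559)
6^256 ≡ 380^2 = 144400 ≡ 178 (mod 559)
6^512 ≡ 178^2 = 31684 ≡ 380 (mod 559)
558 = 512 + 32 + 8 + 4 + 2 in binary powers of 2.
So 6^558 ≡ 380 · 380 · 380 · 178 · 36 ≡ 259 (mod 559).
Since 259 ≠ 1, base 6 is a Fermat witness: 559 is composite.

259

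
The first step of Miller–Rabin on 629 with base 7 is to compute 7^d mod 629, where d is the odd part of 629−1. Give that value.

329

629 − 1 = 628 = 2^2 · 157, so d = 157.
7^1 ≡ 7 (mod 629)
7^2 ≡ 7^2 = 49 ≡ 49 (mod 629)
7^4 ≡ 49^2 = 2401 ≡ 514 (mod 629)
7^8 ≡ 514^2 = 264196 ≡ 16 (mod 629)
7^16 ≡ 16^2 = 256 ≡ 256 (mod 629)
7^32 ≡ 256^2 = 65536 ≡ 120 (mod 629)
7^64 ≡ 120^2 = 14400 ≡ 562 (mod 629)
7^128 ≡ 562^2 = 315844 ≡ 86 (mod 629)
157 = 128 + 16 + 8 + 4 + 1 in binary powers of 2.
So 7^157 ≡ 86 · 256 · 16 · 514 · 7 ≡ 329 (mod 629).
Squaring chain: 329 → 53; never reaches −1, so base 7 is a Miller–Rabin witness that 629 is composite.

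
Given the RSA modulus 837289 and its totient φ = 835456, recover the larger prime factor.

977

φ(n) = (p−1)(q−1) = n − (p+q) + 1, so p + q = 837289 − 835456 + 1 = 1834.
p and q are the roots of t² − 1834t + 837289 = 0.
Discriminant: 1834² − 4·837289 = 3363556 − 3349156 = 14400; √14400 = 120.
q = (1834 − 120)/2 = 857, p = (1834 + 120)/2 = 977.
Check: 857 · 977 = 837289.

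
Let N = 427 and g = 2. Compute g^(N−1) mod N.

64

2^1 ≡ 2 (mod 427)
2^2 ≡ 2^2 = 4 ≡ 4 (mod 427)
2^4 ≡ 4^2 = 16 ≡ 16 (mod 427)
2^8 ≡ 16^2 = 256 ≡ 256 (mod 427)
2^16 ≡ 256^2 = 65536 ≡ 205 (mod 427)
2^32 ≡ 205^2 = 42025 ≡ 179 (mod 427)
2^64 ≡ 179^2 = 32041 ≡ 16 (mod 427)
2^128 ≡ 16^2 = 256 ≡ 256 (mod 427)
2^256 ≡ 256^2 = 65536 ≡ 205 (mod 427)
426 = 256 + 128 + 32 + 8 + 2 in binary powers of 2.
So 2^426 ≡ 205 · 256 · 179 · 256 · 4 ≡ 64 (mod 427).
Since 64 ≠ 1, base 2 is a Fermat witness: 427 is composite.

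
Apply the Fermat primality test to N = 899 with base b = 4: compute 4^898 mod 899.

4^1 ≡ 4 (mod 899)
4^2 ≡ 4^2 = 16 ≡ 16 (mod 899)
4^4 ≡ 16^2 = 256 ≡ 256 (mod 899)
4^8 ≡ 256^2 = 65536 ≡ 808 (mod 899)
4^16 ≡ 808^2 = 652864 ≡ 190 (mod 899)
4^32 ≡ 190^2 = 36100 ≡ 140 (mod 899)
4^64 ≡ 140^2 = 19600 ≡ 721 (mod 899)
4^128 ≡ 721^2 = 519841 ≡ 219 (mod 899)
4^256 ≡ 219^2 = 47961 ≡ 314 (mod 899)
4^512 ≡ 314^2 = 98596 ≡ 605 (mod 899)
898 = 512 + 256 + 128 + 2 in binary powers of 2.
So 4^898 ≡ 605 · 314 · 219 · 16 ≡ 219 (mod 899).
Since 219 ≠ 1, base 4 is a Fermat witness: 899 is composite.

219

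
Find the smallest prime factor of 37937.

59

37937 is odd.
Digit sum 29, not divisible by 3.
Ends in 7: not divisible by 5.
7: 37937 = 7·5419 + 4
11: 37937 = 11·3448 + 9
13: 37937 = 13·2918 + 3
17: 37937 = 17·2231 + 10
19: 37937 = 19·1996 + 13
23: 37937 = 23·1649 + 10
29: 37937 = 29·1308 + 5
31: 37937 = 31·1223 + 24
37: 37937 = 37·1025 + 12
41: 37937 = 41·925 + 12
43: 37937 = 43·882 + 11
47: 37937 = 47·807 + 8
53: 37937 = 53·715 + 42
59: 37937 = 59·643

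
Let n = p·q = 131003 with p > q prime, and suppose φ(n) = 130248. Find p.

487

φ(n) = (p−1)(q−1) = n − (p+q) + 1, so p + q = 131003 − 130248 + 1 = 756.
p and q are the roots of t² − 756t + 131003 = 0.
Discriminant: 756² − 4·131003 = 571536 − 524012 = 47524; √47524 = 218.
q = (756 − 218)/2 = 269, p = (756 + 218)/2 = 487.
Check: 269 · 487 = 131003.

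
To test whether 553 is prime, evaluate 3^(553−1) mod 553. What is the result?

176

3^1 ≡ 3 (mod 553)
3^2 ≡ 3^2 = 9 ≡ 9 (mod 553)
3^4 ≡ 9^2 = 81 ≡ 81 (mod 553)
3^8 ≡ 81^2 = 6561 ≡ 478 (mod 553)
3^16 ≡ 478^2 = 228484 ≡ 95 (mod 553)
3^32 ≡ 95^2 = 9025 ≡ 177 (mod 553)
3^64 ≡ 177^2 = 31329 ≡ 361 (mod 553)
3^128 ≡ 361^2 = 130321 ≡ 366 (mod 553)
3^256 ≡ 366^2 = 133956 ≡ 130 (mod 553)
3^512 ≡ 130^2 = 16900 ≡ 310 (mod 553)
552 = 512 + 32 + 8 in binary powers of 2.
So 3^552 ≡ 310 · 177 · 478 ≡ 176 (mod 553).
Since 176 ≠ 1, base 3 is a Fermat witness: 553 is composite.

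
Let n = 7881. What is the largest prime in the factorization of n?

71

7881 = 3 · 2627
2627 = 37 · 71
71 is prime.
So 7881 = 3 · 37 · 71; the largest prime factor is 71.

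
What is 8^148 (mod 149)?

1

8^1 ≡ 8 (mod 149)
8^2 ≡ 8^2 = 64 ≡ 64 (mod 149)
8^4 ≡ 64^2 = 4096 ≡ 73 (mod 149)
8^8 ≡ 73^2 = 5329 ≡ 114 (mod 149)
8^16 ≡ 114^2 = 12996 ≡ 33 (mod 149)
8^32 ≡ 33^2 = 1089 ≡ 46 (mod 149)
8^64 ≡ 46^2 = 2116 ≡ 30 (mod 149)
8^128 ≡ 30^2 = 900 ≡ 6 (mod 149)
148 = 128 + 16 + 4 in binary powers of 2.
So 8^148 ≡ 6 · 33 · 73 ≡ 1 (mod 149).
Since the result is 1, base 8 gives no evidence that 149 is composite.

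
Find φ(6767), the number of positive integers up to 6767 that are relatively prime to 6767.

6600

Factor: 6767 = 67 · 101.
φ(6767) = (67−1) · (101−1) = 66 · 100 = 6600.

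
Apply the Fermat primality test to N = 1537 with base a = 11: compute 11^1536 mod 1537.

1022

11^1 ≡ 11 (mod 1537)
11^2 ≡ 11^2 = 121 ≡ 121 (mod 1537)
11^4 ≡ 121^2 = 14641 ≡ 808 (mod 1537)
11^8 ≡ 808^2 = 652864 ≡ 1176 (mod 1537)
11^16 ≡ 1176^2 = 1382976 ≡ 1213 (mod 1537)
11^32 ≡ 1213^2 = 1471369 ≡ 460 (mod 1537)
11^64 ≡ 460^2 = 211600 ≡ 1031 (mod 1537)
11^128 ≡ 1031^2 = 1062961 ≡ 894 (mod 1537)
11^256 ≡ 894^2 = 799236 ≡ 1533 (mod 1537)
11^512 ≡ 1533^2 = 2350089 ≡ 16 (mod 1537)
11^1024 ≡ 16^2 = 256 ≡ 256 (mod 1537)
1536 = 1024 + 512 in binary powers of 2.
So 11^1536 ≡ 256 · 16 ≡ 1022 (mod 1537).
Since 1022 ≠ 1, base 11 is a Fermat witness: 1537 is composite.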